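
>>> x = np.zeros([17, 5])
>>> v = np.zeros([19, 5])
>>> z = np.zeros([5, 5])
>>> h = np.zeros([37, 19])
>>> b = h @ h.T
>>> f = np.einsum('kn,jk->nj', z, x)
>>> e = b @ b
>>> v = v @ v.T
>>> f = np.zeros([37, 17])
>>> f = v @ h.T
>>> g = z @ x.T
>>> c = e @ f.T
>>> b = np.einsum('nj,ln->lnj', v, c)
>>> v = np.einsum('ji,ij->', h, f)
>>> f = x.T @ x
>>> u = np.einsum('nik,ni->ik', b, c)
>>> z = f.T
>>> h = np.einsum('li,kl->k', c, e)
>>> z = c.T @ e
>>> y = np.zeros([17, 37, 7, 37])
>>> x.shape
(17, 5)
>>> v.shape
()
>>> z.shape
(19, 37)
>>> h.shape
(37,)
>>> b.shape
(37, 19, 19)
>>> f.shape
(5, 5)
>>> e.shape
(37, 37)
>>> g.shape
(5, 17)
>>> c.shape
(37, 19)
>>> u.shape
(19, 19)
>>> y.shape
(17, 37, 7, 37)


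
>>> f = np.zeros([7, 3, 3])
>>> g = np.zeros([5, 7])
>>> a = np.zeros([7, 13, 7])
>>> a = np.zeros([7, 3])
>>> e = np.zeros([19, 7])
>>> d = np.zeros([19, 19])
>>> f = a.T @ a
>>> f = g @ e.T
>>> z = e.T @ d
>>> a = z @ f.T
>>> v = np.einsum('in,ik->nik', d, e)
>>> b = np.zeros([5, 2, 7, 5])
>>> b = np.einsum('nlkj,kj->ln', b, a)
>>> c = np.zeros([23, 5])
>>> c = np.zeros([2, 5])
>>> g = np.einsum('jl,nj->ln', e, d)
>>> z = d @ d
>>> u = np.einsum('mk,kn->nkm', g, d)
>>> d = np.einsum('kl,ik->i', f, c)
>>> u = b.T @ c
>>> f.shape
(5, 19)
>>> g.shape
(7, 19)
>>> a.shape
(7, 5)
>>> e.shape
(19, 7)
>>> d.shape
(2,)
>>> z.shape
(19, 19)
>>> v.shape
(19, 19, 7)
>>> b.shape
(2, 5)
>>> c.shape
(2, 5)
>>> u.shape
(5, 5)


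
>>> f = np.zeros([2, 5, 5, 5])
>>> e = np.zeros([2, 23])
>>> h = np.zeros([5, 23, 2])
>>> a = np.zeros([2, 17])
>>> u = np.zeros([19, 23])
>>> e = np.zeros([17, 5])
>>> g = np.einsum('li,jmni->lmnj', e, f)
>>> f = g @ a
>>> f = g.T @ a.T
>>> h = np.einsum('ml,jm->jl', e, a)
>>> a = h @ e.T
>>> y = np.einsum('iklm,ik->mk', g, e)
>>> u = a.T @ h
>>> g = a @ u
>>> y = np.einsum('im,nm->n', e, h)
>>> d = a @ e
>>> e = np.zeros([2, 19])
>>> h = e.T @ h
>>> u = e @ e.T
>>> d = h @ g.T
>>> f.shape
(2, 5, 5, 2)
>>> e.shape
(2, 19)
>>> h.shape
(19, 5)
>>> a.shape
(2, 17)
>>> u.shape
(2, 2)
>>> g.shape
(2, 5)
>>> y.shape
(2,)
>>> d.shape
(19, 2)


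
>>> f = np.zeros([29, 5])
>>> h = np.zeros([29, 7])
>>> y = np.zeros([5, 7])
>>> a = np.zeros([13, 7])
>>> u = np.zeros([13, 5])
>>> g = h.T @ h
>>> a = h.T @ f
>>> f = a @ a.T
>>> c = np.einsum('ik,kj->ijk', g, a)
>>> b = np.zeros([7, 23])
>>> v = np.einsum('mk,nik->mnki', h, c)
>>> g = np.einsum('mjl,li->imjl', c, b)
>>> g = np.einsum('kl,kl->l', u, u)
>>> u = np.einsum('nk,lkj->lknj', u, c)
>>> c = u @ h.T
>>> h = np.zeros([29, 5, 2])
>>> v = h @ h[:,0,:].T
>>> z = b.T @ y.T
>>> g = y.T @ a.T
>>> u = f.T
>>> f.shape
(7, 7)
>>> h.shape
(29, 5, 2)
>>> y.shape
(5, 7)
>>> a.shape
(7, 5)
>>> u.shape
(7, 7)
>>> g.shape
(7, 7)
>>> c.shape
(7, 5, 13, 29)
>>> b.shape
(7, 23)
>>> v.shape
(29, 5, 29)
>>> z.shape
(23, 5)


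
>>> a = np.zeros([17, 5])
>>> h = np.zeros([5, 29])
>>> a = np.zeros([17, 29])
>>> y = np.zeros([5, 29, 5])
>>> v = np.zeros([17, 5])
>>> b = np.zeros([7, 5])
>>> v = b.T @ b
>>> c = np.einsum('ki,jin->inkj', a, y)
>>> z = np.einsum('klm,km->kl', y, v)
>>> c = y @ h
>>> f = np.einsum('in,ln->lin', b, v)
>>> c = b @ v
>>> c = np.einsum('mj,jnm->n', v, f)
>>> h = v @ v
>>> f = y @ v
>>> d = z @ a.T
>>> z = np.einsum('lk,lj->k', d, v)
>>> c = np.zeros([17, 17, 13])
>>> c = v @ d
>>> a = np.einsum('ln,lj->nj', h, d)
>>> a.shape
(5, 17)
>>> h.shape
(5, 5)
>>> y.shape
(5, 29, 5)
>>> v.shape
(5, 5)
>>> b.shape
(7, 5)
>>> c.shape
(5, 17)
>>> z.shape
(17,)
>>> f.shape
(5, 29, 5)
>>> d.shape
(5, 17)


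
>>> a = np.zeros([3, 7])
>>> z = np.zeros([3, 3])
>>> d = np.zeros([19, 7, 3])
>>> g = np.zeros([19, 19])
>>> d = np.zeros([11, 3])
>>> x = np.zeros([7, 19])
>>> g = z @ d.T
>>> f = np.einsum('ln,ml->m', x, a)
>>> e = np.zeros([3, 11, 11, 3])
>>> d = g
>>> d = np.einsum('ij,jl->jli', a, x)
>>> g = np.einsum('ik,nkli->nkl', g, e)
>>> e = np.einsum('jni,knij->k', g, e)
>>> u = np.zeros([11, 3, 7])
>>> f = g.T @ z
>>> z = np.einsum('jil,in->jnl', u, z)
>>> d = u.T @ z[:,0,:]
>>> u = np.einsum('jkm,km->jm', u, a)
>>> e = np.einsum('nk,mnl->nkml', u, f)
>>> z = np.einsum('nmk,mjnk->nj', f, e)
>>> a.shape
(3, 7)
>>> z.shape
(11, 7)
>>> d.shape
(7, 3, 7)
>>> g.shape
(3, 11, 11)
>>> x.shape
(7, 19)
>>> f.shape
(11, 11, 3)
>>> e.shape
(11, 7, 11, 3)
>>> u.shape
(11, 7)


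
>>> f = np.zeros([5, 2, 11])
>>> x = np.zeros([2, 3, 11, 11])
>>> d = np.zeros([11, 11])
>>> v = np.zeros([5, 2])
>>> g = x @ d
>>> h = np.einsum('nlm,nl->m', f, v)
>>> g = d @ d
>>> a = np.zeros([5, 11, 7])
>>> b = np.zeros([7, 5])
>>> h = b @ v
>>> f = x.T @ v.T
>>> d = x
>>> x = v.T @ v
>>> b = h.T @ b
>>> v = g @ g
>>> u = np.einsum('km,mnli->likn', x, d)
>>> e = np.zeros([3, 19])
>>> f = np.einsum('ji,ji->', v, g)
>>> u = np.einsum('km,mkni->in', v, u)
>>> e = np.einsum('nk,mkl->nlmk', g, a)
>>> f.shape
()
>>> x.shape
(2, 2)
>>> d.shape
(2, 3, 11, 11)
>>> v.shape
(11, 11)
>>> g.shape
(11, 11)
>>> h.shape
(7, 2)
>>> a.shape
(5, 11, 7)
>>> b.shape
(2, 5)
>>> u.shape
(3, 2)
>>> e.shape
(11, 7, 5, 11)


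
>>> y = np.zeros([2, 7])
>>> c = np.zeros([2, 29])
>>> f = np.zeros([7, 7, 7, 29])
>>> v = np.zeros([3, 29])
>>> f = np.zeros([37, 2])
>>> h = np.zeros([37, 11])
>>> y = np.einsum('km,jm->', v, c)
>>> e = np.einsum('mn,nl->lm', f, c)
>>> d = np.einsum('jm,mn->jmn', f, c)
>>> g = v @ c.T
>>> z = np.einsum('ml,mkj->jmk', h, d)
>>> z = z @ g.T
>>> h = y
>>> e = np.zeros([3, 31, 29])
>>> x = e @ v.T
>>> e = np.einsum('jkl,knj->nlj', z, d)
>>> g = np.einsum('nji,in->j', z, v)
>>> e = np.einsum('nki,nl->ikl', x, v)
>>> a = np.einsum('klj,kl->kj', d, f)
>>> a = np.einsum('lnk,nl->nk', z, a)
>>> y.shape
()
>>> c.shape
(2, 29)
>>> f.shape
(37, 2)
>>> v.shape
(3, 29)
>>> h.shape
()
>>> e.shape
(3, 31, 29)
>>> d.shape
(37, 2, 29)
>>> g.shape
(37,)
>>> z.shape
(29, 37, 3)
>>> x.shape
(3, 31, 3)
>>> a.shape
(37, 3)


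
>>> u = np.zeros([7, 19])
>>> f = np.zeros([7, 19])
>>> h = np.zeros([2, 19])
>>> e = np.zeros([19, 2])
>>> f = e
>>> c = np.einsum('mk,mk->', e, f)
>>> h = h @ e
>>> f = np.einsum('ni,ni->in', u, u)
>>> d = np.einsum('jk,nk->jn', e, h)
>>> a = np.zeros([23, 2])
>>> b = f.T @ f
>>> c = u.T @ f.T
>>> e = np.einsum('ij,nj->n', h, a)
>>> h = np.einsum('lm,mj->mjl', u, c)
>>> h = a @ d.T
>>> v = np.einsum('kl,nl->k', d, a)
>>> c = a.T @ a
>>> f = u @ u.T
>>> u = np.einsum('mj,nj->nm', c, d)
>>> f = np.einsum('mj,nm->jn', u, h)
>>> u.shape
(19, 2)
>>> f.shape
(2, 23)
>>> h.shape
(23, 19)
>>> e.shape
(23,)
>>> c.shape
(2, 2)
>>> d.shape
(19, 2)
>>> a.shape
(23, 2)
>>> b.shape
(7, 7)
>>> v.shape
(19,)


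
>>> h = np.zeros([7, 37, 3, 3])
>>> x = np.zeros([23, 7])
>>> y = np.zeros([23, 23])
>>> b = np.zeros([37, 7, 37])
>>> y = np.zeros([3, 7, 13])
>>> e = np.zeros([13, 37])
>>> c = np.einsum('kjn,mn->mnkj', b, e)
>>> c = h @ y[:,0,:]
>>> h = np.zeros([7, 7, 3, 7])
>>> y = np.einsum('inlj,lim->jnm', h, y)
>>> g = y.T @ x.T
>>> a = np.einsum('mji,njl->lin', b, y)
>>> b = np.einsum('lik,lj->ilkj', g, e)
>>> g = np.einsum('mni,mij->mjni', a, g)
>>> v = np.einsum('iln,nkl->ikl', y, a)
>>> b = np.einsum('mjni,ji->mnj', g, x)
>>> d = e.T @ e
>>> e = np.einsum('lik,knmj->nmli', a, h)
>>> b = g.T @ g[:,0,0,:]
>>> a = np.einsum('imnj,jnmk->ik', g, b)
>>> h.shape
(7, 7, 3, 7)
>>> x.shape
(23, 7)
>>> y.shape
(7, 7, 13)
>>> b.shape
(7, 37, 23, 7)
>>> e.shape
(7, 3, 13, 37)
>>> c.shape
(7, 37, 3, 13)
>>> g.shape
(13, 23, 37, 7)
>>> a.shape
(13, 7)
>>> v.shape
(7, 37, 7)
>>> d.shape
(37, 37)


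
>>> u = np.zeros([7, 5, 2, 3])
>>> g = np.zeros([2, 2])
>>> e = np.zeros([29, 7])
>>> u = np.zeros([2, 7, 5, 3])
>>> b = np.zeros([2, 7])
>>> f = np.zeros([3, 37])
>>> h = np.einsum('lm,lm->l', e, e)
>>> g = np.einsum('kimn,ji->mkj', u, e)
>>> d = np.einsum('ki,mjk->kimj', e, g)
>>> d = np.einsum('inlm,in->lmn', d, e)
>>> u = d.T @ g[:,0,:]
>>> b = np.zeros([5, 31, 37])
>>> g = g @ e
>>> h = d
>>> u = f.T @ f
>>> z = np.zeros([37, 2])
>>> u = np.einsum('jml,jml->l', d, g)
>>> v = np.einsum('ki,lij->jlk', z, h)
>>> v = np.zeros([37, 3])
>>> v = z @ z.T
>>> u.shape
(7,)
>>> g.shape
(5, 2, 7)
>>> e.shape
(29, 7)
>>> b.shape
(5, 31, 37)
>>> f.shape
(3, 37)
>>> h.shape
(5, 2, 7)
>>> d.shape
(5, 2, 7)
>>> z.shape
(37, 2)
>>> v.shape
(37, 37)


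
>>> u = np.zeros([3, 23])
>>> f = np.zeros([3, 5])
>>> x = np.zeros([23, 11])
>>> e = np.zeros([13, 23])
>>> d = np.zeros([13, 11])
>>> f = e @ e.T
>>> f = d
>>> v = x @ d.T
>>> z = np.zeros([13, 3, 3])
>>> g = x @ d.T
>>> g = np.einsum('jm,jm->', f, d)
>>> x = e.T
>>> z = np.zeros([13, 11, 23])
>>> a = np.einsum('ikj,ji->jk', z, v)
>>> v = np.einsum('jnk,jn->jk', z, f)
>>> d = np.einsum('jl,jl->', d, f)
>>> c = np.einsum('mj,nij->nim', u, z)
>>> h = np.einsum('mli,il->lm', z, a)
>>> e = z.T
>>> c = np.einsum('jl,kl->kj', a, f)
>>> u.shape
(3, 23)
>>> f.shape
(13, 11)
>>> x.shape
(23, 13)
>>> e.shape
(23, 11, 13)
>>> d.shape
()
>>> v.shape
(13, 23)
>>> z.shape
(13, 11, 23)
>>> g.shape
()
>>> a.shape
(23, 11)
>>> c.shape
(13, 23)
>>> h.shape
(11, 13)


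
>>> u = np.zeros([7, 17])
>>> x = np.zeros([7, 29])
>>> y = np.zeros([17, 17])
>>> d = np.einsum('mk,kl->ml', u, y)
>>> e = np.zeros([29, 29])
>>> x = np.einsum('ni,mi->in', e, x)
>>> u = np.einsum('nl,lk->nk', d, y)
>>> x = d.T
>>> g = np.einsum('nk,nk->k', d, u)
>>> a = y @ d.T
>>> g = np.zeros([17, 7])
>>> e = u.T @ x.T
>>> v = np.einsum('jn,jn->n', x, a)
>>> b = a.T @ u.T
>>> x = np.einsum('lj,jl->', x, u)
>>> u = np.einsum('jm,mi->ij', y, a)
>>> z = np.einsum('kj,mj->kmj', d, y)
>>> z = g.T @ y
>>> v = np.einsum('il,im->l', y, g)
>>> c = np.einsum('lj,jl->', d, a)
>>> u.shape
(7, 17)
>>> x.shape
()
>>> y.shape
(17, 17)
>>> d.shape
(7, 17)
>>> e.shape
(17, 17)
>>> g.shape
(17, 7)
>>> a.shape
(17, 7)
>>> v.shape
(17,)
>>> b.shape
(7, 7)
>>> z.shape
(7, 17)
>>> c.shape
()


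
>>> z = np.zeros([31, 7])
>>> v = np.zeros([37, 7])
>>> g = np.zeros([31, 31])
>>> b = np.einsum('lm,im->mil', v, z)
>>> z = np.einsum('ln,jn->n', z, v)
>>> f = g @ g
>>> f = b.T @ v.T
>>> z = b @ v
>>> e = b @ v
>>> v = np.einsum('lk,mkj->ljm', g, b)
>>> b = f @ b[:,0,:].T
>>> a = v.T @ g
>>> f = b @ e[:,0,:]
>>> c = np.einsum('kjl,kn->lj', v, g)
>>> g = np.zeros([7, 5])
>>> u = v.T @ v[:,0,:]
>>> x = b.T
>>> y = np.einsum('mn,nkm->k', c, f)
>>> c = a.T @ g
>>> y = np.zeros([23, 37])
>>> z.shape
(7, 31, 7)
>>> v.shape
(31, 37, 7)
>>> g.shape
(7, 5)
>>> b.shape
(37, 31, 7)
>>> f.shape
(37, 31, 7)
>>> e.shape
(7, 31, 7)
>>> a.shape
(7, 37, 31)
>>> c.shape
(31, 37, 5)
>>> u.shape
(7, 37, 7)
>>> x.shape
(7, 31, 37)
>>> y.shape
(23, 37)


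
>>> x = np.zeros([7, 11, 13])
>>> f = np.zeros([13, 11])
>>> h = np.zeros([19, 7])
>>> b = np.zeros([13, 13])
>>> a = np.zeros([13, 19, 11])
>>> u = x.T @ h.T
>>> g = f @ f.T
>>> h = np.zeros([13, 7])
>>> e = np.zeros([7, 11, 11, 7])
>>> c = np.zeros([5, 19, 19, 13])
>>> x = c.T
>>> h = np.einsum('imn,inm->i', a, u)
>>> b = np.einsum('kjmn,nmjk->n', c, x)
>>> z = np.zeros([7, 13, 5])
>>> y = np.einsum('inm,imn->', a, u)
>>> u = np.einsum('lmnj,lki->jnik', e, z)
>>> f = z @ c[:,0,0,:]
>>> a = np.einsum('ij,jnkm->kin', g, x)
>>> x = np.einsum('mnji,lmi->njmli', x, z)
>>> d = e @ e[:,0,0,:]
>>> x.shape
(19, 19, 13, 7, 5)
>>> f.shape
(7, 13, 13)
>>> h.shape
(13,)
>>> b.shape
(13,)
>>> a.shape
(19, 13, 19)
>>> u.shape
(7, 11, 5, 13)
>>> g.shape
(13, 13)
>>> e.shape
(7, 11, 11, 7)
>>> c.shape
(5, 19, 19, 13)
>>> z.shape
(7, 13, 5)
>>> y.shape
()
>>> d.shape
(7, 11, 11, 7)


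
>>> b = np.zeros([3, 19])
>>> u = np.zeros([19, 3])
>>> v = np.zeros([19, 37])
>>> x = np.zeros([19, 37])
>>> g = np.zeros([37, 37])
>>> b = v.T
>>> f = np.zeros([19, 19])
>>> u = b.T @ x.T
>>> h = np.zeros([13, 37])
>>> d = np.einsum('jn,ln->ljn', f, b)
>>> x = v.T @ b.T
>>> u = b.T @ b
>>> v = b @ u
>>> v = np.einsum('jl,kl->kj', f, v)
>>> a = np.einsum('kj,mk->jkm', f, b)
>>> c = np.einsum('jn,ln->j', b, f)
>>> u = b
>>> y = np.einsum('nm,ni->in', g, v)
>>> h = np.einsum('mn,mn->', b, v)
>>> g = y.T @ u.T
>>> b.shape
(37, 19)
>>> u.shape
(37, 19)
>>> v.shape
(37, 19)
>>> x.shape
(37, 37)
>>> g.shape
(37, 37)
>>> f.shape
(19, 19)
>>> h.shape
()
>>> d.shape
(37, 19, 19)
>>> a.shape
(19, 19, 37)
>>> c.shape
(37,)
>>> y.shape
(19, 37)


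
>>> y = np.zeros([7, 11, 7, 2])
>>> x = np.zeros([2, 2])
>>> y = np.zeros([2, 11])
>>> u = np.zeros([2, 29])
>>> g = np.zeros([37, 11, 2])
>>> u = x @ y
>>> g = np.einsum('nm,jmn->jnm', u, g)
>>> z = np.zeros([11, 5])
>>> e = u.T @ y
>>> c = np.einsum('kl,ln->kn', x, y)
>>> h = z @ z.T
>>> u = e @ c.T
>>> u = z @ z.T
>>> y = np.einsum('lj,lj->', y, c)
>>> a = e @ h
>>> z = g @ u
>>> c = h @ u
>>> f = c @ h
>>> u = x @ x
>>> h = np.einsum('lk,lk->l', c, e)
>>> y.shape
()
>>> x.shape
(2, 2)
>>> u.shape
(2, 2)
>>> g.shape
(37, 2, 11)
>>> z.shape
(37, 2, 11)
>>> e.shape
(11, 11)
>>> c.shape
(11, 11)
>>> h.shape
(11,)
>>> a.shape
(11, 11)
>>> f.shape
(11, 11)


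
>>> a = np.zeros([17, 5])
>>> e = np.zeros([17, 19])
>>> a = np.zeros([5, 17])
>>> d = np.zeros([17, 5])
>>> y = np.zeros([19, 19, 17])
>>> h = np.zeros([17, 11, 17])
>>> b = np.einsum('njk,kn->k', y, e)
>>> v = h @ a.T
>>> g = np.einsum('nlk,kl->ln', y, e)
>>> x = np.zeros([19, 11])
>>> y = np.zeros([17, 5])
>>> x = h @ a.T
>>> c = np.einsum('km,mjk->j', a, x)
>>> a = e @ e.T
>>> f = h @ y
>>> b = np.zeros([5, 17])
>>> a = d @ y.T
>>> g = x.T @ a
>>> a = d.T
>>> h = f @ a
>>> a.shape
(5, 17)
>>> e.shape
(17, 19)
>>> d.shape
(17, 5)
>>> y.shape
(17, 5)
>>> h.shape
(17, 11, 17)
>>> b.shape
(5, 17)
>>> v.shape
(17, 11, 5)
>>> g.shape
(5, 11, 17)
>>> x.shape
(17, 11, 5)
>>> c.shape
(11,)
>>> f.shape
(17, 11, 5)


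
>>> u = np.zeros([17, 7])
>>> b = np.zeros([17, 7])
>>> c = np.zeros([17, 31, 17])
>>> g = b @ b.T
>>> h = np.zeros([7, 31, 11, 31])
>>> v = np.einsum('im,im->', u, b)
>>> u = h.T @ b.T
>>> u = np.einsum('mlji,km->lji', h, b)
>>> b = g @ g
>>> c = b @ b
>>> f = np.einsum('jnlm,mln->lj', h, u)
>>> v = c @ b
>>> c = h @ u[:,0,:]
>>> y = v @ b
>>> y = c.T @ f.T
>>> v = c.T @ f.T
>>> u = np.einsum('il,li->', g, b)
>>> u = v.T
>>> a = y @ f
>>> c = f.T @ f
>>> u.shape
(11, 31, 11, 31)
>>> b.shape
(17, 17)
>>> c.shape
(7, 7)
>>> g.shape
(17, 17)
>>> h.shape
(7, 31, 11, 31)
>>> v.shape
(31, 11, 31, 11)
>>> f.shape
(11, 7)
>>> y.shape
(31, 11, 31, 11)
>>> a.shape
(31, 11, 31, 7)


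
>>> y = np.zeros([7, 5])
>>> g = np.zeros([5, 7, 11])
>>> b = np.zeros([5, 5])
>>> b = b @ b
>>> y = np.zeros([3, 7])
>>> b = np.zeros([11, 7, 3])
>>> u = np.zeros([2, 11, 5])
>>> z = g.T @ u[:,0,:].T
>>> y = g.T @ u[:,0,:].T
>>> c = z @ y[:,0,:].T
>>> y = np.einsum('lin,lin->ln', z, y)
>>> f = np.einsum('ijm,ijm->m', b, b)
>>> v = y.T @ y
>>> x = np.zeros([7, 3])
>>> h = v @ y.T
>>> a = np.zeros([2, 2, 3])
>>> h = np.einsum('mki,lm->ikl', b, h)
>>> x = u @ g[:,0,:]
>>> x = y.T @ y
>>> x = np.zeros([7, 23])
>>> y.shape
(11, 2)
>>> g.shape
(5, 7, 11)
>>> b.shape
(11, 7, 3)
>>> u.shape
(2, 11, 5)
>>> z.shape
(11, 7, 2)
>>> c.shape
(11, 7, 11)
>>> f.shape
(3,)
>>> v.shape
(2, 2)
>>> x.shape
(7, 23)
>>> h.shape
(3, 7, 2)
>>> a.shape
(2, 2, 3)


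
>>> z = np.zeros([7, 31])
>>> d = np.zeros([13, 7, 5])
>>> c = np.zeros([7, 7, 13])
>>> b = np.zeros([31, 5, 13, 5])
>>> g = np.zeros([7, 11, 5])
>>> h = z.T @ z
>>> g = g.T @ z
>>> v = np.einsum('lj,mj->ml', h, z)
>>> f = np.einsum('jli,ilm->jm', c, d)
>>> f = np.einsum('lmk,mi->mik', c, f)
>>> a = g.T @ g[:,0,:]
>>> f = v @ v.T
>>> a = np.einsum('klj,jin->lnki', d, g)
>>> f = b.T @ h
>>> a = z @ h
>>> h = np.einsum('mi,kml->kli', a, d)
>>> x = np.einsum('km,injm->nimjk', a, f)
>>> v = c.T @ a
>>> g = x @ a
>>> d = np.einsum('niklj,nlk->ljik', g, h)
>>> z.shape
(7, 31)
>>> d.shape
(5, 31, 5, 31)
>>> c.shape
(7, 7, 13)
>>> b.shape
(31, 5, 13, 5)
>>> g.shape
(13, 5, 31, 5, 31)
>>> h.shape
(13, 5, 31)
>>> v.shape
(13, 7, 31)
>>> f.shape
(5, 13, 5, 31)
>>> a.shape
(7, 31)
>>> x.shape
(13, 5, 31, 5, 7)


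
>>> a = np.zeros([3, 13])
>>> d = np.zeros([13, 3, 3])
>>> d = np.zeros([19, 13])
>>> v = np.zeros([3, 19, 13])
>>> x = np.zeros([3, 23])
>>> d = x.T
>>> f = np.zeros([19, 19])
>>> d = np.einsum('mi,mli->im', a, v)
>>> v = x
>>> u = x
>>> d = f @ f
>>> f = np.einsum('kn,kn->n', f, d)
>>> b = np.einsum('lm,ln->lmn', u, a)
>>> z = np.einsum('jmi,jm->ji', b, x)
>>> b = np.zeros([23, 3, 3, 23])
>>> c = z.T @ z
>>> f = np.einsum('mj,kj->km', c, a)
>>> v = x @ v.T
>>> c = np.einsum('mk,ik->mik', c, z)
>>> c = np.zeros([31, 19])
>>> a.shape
(3, 13)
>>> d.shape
(19, 19)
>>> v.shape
(3, 3)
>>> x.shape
(3, 23)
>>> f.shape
(3, 13)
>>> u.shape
(3, 23)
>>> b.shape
(23, 3, 3, 23)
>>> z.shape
(3, 13)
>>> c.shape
(31, 19)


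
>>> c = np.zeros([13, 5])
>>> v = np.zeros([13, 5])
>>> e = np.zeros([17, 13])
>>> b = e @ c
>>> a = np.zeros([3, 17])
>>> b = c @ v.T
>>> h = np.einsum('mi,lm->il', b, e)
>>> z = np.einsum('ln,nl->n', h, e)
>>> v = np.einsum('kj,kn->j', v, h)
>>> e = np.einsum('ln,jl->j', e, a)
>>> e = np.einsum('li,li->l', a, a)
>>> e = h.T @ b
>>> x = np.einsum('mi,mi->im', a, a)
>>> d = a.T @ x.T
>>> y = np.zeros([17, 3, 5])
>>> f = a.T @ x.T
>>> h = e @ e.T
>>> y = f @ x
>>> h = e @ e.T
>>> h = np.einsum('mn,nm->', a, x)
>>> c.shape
(13, 5)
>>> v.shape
(5,)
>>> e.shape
(17, 13)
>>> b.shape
(13, 13)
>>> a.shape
(3, 17)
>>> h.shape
()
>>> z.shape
(17,)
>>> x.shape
(17, 3)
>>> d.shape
(17, 17)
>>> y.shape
(17, 3)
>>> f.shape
(17, 17)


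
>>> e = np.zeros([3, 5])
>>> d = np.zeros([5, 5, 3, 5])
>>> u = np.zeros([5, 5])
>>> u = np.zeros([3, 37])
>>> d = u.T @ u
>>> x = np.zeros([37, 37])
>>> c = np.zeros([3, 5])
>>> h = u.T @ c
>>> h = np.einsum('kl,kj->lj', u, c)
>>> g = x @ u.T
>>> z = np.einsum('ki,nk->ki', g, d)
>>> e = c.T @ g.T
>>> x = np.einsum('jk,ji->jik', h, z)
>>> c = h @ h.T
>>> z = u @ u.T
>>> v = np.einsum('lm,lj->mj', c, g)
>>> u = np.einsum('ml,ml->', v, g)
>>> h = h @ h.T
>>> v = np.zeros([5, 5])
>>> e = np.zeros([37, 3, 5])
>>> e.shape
(37, 3, 5)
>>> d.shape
(37, 37)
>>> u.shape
()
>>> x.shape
(37, 3, 5)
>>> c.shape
(37, 37)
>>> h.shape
(37, 37)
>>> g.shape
(37, 3)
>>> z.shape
(3, 3)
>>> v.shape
(5, 5)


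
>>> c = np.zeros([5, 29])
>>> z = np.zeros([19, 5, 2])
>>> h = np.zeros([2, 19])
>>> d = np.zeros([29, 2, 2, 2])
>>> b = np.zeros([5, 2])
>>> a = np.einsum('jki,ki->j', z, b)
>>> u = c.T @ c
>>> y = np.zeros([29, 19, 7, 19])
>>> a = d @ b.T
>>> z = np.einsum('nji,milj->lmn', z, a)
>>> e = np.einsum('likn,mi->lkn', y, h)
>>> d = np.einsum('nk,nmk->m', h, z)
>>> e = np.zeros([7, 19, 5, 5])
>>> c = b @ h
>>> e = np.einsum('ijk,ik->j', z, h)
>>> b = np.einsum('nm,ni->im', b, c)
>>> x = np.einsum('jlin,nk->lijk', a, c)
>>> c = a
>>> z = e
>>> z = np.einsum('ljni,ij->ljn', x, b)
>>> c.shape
(29, 2, 2, 5)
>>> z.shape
(2, 2, 29)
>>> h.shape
(2, 19)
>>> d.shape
(29,)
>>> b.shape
(19, 2)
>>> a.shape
(29, 2, 2, 5)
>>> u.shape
(29, 29)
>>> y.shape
(29, 19, 7, 19)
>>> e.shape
(29,)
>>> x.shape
(2, 2, 29, 19)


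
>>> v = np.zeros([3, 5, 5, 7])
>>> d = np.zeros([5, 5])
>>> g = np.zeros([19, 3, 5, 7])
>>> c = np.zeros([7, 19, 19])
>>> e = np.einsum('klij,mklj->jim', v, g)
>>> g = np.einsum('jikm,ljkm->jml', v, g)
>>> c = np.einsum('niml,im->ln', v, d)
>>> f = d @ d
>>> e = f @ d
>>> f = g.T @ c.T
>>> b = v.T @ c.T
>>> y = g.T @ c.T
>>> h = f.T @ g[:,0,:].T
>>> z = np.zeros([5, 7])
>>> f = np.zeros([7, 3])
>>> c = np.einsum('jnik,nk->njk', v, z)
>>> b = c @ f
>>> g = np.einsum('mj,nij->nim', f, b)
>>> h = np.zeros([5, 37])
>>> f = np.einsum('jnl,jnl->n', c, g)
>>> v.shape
(3, 5, 5, 7)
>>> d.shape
(5, 5)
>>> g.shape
(5, 3, 7)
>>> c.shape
(5, 3, 7)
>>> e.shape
(5, 5)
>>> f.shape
(3,)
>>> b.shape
(5, 3, 3)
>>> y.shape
(19, 7, 7)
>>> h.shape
(5, 37)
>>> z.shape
(5, 7)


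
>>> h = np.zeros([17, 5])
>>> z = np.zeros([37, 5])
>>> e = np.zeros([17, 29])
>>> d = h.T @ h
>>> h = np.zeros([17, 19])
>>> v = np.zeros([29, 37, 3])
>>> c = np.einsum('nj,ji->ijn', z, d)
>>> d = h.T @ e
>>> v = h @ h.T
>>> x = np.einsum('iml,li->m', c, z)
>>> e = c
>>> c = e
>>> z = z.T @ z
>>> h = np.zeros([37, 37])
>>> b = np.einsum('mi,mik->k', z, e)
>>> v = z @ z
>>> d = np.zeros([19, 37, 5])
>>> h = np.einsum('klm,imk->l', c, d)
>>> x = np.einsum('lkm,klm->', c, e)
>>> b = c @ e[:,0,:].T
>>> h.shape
(5,)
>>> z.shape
(5, 5)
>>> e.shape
(5, 5, 37)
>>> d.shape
(19, 37, 5)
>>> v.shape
(5, 5)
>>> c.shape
(5, 5, 37)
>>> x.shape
()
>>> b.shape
(5, 5, 5)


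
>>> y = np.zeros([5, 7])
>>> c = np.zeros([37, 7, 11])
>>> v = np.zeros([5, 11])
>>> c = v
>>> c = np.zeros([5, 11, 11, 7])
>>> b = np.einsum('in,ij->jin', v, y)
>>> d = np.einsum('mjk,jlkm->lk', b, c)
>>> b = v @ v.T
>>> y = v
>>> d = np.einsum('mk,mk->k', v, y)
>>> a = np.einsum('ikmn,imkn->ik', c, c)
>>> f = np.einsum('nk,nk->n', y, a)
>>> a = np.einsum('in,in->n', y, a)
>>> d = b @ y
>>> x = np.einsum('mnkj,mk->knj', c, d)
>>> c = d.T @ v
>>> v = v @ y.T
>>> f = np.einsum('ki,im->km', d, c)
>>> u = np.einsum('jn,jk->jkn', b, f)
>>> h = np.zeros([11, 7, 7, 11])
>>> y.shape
(5, 11)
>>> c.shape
(11, 11)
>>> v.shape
(5, 5)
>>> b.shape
(5, 5)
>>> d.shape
(5, 11)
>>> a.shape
(11,)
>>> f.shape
(5, 11)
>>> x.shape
(11, 11, 7)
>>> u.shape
(5, 11, 5)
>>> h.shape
(11, 7, 7, 11)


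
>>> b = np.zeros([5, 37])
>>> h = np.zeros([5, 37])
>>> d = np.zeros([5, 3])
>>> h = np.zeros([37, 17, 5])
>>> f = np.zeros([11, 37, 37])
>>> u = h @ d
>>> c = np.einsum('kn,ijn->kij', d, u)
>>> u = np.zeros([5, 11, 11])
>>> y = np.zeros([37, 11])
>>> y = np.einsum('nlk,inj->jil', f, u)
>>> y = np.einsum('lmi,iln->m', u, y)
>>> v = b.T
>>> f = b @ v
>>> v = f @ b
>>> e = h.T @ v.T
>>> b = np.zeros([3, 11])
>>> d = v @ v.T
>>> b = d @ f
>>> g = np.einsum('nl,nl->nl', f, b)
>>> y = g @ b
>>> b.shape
(5, 5)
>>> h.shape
(37, 17, 5)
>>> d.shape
(5, 5)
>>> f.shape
(5, 5)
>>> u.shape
(5, 11, 11)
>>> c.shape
(5, 37, 17)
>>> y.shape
(5, 5)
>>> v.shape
(5, 37)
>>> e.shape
(5, 17, 5)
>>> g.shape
(5, 5)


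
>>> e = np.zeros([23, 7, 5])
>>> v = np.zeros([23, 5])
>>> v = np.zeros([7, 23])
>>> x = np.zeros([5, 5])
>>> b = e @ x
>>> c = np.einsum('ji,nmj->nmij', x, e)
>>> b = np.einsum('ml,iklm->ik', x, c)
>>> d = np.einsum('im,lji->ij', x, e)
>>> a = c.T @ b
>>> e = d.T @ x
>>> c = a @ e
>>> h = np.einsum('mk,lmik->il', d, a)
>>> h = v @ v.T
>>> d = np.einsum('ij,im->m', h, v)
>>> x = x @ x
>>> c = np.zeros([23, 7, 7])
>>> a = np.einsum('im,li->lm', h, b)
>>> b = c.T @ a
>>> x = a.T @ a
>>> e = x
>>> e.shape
(7, 7)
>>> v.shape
(7, 23)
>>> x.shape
(7, 7)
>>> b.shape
(7, 7, 7)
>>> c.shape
(23, 7, 7)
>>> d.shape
(23,)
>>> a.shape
(23, 7)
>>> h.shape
(7, 7)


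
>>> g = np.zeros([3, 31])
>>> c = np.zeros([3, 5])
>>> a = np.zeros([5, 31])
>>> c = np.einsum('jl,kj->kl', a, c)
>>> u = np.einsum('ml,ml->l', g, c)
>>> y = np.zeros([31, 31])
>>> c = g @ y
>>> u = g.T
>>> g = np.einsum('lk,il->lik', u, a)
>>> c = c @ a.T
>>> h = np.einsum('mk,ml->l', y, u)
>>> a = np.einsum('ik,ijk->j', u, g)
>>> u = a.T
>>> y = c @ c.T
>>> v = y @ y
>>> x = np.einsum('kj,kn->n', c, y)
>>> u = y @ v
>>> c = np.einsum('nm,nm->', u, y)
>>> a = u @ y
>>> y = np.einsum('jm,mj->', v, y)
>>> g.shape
(31, 5, 3)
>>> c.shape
()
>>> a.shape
(3, 3)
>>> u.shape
(3, 3)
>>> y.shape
()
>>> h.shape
(3,)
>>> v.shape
(3, 3)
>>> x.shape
(3,)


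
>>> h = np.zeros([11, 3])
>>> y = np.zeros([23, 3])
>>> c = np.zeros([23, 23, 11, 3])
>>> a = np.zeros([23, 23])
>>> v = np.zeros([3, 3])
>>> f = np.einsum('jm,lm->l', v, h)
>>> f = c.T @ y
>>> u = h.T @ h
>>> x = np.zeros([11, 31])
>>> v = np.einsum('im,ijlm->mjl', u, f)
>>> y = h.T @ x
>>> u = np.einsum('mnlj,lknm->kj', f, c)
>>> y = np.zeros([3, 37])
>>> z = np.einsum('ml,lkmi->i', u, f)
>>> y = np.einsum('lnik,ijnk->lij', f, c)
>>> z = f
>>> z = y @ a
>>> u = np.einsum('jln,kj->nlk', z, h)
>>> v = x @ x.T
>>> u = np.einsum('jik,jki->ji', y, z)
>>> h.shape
(11, 3)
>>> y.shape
(3, 23, 23)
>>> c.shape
(23, 23, 11, 3)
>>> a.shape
(23, 23)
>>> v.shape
(11, 11)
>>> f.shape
(3, 11, 23, 3)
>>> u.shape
(3, 23)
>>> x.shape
(11, 31)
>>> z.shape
(3, 23, 23)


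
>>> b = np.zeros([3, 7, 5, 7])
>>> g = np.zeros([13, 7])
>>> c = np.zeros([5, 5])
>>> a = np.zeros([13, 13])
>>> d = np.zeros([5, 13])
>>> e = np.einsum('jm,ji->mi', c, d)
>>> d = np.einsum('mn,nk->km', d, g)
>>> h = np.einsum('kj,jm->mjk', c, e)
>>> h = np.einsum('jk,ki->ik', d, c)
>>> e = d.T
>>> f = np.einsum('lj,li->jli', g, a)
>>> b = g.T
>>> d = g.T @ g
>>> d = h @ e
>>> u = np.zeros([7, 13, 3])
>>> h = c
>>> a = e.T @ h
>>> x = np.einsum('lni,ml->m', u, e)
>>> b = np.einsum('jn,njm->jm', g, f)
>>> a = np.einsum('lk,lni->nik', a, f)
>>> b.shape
(13, 13)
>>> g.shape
(13, 7)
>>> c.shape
(5, 5)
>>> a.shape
(13, 13, 5)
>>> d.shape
(5, 7)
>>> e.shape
(5, 7)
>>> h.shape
(5, 5)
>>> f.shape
(7, 13, 13)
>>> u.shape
(7, 13, 3)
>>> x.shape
(5,)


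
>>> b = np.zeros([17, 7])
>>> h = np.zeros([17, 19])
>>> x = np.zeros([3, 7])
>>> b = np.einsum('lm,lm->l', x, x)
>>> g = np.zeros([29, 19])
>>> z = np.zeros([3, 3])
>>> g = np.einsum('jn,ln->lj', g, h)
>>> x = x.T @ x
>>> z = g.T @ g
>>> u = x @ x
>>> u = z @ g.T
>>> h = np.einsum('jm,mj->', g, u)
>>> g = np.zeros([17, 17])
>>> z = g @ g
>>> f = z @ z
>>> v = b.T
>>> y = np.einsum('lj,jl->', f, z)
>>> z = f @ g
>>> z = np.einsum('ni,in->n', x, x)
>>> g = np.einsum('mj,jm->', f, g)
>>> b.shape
(3,)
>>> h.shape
()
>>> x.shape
(7, 7)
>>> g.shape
()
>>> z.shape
(7,)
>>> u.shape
(29, 17)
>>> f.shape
(17, 17)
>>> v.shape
(3,)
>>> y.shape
()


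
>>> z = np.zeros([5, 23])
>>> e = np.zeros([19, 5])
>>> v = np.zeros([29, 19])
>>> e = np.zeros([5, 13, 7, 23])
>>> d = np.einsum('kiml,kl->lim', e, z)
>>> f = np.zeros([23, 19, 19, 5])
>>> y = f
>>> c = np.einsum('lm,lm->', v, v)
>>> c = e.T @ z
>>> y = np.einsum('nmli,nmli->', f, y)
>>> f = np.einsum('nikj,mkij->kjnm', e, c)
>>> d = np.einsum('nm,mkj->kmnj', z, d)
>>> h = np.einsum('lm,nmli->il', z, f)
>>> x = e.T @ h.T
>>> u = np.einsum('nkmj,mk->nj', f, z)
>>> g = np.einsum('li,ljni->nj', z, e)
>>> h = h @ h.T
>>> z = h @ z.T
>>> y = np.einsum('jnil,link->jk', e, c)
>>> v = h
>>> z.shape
(23, 5)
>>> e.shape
(5, 13, 7, 23)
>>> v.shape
(23, 23)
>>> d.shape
(13, 23, 5, 7)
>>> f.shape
(7, 23, 5, 23)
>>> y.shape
(5, 23)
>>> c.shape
(23, 7, 13, 23)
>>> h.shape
(23, 23)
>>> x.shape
(23, 7, 13, 23)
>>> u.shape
(7, 23)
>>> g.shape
(7, 13)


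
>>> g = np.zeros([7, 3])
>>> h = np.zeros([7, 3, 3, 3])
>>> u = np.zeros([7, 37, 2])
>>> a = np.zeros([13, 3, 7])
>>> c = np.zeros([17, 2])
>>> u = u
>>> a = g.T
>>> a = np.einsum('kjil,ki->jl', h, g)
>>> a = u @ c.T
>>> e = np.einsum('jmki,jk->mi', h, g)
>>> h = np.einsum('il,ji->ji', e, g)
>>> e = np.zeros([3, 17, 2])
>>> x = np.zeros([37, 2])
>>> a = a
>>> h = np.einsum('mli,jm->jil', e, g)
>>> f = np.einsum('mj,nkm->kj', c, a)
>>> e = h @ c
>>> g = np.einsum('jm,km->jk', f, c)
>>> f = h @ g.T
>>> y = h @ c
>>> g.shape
(37, 17)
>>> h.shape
(7, 2, 17)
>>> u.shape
(7, 37, 2)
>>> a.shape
(7, 37, 17)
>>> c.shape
(17, 2)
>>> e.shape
(7, 2, 2)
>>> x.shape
(37, 2)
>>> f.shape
(7, 2, 37)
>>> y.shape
(7, 2, 2)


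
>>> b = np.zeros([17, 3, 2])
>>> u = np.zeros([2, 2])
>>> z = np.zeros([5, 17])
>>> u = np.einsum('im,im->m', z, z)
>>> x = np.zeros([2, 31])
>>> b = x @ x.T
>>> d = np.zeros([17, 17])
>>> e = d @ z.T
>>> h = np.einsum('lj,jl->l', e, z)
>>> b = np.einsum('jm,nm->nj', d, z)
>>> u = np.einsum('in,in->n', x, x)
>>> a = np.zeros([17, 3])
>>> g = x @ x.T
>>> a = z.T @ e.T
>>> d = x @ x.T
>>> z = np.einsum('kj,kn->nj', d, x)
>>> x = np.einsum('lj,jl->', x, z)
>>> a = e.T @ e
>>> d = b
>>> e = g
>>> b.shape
(5, 17)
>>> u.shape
(31,)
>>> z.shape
(31, 2)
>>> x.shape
()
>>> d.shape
(5, 17)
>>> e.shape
(2, 2)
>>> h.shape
(17,)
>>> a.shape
(5, 5)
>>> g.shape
(2, 2)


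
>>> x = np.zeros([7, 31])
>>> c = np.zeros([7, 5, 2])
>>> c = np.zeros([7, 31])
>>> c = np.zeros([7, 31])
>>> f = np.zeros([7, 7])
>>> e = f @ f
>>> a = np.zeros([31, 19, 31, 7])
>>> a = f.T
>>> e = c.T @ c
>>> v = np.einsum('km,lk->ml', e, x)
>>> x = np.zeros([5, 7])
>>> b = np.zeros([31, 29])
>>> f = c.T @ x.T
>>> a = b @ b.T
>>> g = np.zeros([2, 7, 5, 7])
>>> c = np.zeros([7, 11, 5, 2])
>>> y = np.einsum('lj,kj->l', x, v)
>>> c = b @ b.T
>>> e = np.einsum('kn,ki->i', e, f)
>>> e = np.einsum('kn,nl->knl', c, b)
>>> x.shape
(5, 7)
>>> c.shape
(31, 31)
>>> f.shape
(31, 5)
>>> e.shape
(31, 31, 29)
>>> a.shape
(31, 31)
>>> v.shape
(31, 7)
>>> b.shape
(31, 29)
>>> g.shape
(2, 7, 5, 7)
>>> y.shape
(5,)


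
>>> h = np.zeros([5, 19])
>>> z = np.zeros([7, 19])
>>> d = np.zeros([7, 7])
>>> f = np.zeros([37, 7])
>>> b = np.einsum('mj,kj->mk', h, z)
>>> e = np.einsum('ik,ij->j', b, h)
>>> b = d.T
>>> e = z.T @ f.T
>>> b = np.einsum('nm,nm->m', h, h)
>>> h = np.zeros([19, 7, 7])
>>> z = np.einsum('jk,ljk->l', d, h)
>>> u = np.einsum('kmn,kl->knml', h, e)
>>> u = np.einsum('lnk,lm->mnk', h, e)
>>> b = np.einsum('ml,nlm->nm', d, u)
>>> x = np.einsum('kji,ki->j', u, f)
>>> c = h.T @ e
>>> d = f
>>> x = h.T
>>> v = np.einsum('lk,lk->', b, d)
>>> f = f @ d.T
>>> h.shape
(19, 7, 7)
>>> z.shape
(19,)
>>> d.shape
(37, 7)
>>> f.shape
(37, 37)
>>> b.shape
(37, 7)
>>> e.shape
(19, 37)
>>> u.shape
(37, 7, 7)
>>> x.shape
(7, 7, 19)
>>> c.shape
(7, 7, 37)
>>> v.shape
()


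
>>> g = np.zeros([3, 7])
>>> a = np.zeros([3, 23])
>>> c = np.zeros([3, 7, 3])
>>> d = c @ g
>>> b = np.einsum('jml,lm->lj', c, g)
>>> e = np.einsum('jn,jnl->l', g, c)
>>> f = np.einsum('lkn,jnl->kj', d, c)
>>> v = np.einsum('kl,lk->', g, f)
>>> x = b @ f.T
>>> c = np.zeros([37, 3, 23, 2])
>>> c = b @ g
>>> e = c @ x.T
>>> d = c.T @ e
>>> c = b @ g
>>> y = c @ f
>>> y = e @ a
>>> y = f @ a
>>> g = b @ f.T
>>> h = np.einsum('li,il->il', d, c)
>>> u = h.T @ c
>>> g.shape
(3, 7)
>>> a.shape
(3, 23)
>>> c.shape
(3, 7)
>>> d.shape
(7, 3)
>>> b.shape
(3, 3)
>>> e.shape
(3, 3)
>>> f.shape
(7, 3)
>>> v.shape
()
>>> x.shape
(3, 7)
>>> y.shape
(7, 23)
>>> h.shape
(3, 7)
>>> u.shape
(7, 7)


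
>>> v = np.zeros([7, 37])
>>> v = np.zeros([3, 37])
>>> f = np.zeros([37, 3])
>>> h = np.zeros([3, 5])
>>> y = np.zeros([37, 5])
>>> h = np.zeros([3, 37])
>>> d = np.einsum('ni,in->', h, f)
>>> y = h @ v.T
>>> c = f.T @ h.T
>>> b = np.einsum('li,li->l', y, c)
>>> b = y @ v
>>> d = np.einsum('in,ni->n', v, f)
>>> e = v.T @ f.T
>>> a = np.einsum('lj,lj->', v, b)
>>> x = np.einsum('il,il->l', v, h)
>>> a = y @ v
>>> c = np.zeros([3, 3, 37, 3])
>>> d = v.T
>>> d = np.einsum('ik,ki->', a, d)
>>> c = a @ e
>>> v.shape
(3, 37)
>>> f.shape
(37, 3)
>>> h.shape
(3, 37)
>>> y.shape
(3, 3)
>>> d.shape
()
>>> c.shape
(3, 37)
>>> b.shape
(3, 37)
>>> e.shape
(37, 37)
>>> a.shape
(3, 37)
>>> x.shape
(37,)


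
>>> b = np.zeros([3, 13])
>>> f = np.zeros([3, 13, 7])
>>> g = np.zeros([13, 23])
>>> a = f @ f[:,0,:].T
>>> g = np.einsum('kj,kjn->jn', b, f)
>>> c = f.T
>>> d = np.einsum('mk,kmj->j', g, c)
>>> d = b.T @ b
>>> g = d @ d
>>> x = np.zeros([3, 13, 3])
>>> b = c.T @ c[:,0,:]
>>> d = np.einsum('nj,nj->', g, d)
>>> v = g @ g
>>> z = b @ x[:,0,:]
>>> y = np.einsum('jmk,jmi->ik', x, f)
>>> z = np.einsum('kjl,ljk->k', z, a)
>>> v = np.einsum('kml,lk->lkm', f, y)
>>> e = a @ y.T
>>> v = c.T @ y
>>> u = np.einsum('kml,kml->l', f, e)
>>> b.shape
(3, 13, 3)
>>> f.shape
(3, 13, 7)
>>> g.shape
(13, 13)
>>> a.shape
(3, 13, 3)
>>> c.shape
(7, 13, 3)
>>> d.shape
()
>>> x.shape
(3, 13, 3)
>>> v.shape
(3, 13, 3)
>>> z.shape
(3,)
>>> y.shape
(7, 3)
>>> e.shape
(3, 13, 7)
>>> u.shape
(7,)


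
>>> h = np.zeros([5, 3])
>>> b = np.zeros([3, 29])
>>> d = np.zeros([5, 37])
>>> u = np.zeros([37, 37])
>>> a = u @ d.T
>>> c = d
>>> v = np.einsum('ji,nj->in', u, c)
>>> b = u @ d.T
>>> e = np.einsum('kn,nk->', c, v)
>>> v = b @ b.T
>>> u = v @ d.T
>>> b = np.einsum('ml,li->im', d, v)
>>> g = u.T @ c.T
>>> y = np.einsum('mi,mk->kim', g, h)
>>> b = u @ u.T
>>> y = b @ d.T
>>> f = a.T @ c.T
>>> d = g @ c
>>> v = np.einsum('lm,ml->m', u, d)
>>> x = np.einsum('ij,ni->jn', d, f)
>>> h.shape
(5, 3)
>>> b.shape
(37, 37)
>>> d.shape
(5, 37)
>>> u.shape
(37, 5)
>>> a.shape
(37, 5)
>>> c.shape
(5, 37)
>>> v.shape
(5,)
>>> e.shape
()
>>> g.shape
(5, 5)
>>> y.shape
(37, 5)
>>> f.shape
(5, 5)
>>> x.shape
(37, 5)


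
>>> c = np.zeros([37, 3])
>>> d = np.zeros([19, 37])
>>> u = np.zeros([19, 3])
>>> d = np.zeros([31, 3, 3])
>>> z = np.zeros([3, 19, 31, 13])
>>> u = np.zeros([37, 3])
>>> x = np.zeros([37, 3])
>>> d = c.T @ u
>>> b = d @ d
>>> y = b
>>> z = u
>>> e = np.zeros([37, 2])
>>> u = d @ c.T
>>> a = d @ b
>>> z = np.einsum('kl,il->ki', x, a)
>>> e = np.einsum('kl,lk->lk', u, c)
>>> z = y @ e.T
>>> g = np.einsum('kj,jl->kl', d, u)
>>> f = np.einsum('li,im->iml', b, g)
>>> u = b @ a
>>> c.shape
(37, 3)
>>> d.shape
(3, 3)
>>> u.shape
(3, 3)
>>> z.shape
(3, 37)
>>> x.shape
(37, 3)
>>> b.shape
(3, 3)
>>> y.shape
(3, 3)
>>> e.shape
(37, 3)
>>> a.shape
(3, 3)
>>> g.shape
(3, 37)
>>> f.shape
(3, 37, 3)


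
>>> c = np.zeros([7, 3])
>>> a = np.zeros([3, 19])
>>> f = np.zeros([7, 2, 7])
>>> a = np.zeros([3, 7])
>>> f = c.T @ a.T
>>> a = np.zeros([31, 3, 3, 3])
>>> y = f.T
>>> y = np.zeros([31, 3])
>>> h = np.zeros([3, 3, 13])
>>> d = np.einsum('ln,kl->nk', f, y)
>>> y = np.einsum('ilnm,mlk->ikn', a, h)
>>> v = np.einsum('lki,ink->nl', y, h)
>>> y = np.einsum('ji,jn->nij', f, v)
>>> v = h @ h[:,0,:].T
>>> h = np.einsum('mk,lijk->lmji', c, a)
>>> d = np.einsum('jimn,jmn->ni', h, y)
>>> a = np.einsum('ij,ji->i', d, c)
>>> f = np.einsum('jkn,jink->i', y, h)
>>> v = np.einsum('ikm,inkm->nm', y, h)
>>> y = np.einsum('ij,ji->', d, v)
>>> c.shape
(7, 3)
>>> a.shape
(3,)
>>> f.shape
(7,)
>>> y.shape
()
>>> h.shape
(31, 7, 3, 3)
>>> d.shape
(3, 7)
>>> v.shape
(7, 3)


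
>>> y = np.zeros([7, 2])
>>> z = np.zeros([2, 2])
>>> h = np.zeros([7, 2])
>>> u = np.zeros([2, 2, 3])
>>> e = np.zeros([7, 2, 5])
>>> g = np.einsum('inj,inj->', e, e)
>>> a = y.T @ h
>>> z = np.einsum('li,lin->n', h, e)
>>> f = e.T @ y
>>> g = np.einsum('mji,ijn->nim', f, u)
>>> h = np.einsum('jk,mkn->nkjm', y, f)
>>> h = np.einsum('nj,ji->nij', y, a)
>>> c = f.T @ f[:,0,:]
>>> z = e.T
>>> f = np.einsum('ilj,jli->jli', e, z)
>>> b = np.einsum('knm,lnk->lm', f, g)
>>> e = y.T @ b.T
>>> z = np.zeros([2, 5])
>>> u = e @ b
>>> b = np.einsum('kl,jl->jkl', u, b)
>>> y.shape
(7, 2)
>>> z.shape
(2, 5)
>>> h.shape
(7, 2, 2)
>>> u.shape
(2, 7)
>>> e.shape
(2, 3)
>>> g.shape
(3, 2, 5)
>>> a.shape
(2, 2)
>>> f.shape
(5, 2, 7)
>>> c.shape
(2, 2, 2)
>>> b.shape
(3, 2, 7)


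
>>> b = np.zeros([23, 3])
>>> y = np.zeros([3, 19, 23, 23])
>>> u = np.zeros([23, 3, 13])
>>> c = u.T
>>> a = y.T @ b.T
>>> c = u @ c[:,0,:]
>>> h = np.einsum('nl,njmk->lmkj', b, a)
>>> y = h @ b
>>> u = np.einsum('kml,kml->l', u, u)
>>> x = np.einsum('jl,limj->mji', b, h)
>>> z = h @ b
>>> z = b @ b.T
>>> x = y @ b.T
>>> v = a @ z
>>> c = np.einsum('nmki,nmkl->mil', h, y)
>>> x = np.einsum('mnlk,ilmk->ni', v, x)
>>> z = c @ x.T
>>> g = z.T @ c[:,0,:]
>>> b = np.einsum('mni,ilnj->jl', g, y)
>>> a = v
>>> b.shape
(3, 19)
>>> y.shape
(3, 19, 23, 3)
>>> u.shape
(13,)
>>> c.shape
(19, 23, 3)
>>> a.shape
(23, 23, 19, 23)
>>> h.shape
(3, 19, 23, 23)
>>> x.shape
(23, 3)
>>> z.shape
(19, 23, 23)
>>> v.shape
(23, 23, 19, 23)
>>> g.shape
(23, 23, 3)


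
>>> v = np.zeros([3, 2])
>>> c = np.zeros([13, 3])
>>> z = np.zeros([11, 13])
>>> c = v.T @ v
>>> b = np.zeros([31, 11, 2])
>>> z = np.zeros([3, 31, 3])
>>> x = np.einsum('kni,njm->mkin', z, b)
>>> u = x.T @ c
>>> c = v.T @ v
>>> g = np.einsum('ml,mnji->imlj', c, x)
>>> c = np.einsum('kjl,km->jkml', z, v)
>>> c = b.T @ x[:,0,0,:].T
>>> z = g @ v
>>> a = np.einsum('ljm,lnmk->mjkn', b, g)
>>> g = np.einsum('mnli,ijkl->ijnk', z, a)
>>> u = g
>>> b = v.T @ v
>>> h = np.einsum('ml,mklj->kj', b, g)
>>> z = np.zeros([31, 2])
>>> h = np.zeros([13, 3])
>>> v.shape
(3, 2)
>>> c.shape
(2, 11, 2)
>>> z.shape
(31, 2)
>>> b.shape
(2, 2)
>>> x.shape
(2, 3, 3, 31)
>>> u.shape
(2, 11, 2, 3)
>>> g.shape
(2, 11, 2, 3)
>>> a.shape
(2, 11, 3, 2)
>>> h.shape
(13, 3)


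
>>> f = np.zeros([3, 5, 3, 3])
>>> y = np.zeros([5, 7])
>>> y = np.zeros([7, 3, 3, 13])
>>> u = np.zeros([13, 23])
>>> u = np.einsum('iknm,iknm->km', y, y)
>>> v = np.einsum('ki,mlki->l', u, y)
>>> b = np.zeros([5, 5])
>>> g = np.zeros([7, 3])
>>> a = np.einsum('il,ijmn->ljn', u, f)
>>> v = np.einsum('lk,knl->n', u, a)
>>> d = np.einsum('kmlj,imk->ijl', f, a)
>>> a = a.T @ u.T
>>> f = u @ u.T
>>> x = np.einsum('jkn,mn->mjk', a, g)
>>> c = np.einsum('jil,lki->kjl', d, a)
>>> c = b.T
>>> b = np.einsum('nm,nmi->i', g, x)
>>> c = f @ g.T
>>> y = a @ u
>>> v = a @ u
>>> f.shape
(3, 3)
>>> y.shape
(3, 5, 13)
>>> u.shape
(3, 13)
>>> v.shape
(3, 5, 13)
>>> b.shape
(5,)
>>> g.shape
(7, 3)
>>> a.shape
(3, 5, 3)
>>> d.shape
(13, 3, 3)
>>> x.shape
(7, 3, 5)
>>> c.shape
(3, 7)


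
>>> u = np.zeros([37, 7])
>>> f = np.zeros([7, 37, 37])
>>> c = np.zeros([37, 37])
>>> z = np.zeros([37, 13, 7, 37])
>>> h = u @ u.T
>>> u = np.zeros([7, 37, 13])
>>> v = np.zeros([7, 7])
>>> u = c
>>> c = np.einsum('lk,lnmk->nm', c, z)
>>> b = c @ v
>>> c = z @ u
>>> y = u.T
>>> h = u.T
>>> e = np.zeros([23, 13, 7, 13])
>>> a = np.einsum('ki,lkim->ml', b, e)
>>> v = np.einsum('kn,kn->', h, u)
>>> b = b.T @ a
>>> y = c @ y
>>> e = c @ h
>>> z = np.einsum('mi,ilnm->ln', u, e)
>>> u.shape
(37, 37)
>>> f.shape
(7, 37, 37)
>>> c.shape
(37, 13, 7, 37)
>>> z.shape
(13, 7)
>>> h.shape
(37, 37)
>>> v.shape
()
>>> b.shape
(7, 23)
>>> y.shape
(37, 13, 7, 37)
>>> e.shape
(37, 13, 7, 37)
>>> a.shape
(13, 23)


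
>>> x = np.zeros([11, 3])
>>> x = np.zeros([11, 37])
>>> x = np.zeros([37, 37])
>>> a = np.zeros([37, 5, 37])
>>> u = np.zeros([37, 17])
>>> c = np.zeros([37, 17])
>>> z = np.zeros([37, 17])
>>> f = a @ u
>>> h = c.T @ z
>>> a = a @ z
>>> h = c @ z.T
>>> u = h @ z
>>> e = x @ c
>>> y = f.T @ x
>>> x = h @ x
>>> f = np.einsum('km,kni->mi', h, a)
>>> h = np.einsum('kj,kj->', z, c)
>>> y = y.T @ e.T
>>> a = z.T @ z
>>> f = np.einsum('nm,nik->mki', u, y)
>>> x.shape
(37, 37)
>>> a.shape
(17, 17)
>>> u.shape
(37, 17)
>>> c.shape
(37, 17)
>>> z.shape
(37, 17)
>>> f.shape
(17, 37, 5)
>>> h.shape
()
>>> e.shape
(37, 17)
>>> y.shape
(37, 5, 37)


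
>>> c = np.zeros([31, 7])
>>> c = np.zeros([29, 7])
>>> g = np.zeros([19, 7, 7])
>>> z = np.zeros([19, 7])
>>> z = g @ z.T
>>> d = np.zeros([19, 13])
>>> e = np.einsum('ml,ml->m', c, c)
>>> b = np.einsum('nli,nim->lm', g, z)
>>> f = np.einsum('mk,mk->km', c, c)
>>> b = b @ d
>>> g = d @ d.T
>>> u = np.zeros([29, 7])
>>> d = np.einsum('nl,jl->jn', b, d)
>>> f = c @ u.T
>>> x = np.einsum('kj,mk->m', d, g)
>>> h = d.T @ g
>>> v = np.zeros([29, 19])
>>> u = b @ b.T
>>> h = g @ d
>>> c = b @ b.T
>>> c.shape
(7, 7)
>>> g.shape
(19, 19)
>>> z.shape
(19, 7, 19)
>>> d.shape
(19, 7)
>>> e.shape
(29,)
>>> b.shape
(7, 13)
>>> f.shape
(29, 29)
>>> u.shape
(7, 7)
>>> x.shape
(19,)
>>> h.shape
(19, 7)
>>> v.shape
(29, 19)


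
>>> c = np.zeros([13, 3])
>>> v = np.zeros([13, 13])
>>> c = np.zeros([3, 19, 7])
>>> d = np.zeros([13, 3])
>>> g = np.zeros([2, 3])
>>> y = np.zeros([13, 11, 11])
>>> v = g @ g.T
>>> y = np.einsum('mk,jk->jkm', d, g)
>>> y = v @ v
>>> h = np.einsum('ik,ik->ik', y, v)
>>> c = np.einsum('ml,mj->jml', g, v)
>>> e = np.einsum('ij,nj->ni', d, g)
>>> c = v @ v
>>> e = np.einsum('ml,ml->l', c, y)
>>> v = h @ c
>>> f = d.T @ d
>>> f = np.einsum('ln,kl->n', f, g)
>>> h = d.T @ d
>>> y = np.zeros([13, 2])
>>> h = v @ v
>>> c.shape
(2, 2)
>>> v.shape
(2, 2)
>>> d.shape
(13, 3)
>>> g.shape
(2, 3)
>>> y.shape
(13, 2)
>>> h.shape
(2, 2)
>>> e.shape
(2,)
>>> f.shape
(3,)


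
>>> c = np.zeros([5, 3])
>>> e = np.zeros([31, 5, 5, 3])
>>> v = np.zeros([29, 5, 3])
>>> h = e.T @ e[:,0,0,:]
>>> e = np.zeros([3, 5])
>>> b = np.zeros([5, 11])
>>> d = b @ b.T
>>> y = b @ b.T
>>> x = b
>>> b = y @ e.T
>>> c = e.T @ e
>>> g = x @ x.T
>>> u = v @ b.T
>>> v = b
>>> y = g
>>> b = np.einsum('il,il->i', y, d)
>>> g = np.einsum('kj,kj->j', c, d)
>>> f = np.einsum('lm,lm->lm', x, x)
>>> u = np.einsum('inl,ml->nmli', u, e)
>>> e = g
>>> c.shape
(5, 5)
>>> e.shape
(5,)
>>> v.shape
(5, 3)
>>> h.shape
(3, 5, 5, 3)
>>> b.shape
(5,)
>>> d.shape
(5, 5)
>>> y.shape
(5, 5)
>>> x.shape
(5, 11)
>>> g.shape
(5,)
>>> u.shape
(5, 3, 5, 29)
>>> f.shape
(5, 11)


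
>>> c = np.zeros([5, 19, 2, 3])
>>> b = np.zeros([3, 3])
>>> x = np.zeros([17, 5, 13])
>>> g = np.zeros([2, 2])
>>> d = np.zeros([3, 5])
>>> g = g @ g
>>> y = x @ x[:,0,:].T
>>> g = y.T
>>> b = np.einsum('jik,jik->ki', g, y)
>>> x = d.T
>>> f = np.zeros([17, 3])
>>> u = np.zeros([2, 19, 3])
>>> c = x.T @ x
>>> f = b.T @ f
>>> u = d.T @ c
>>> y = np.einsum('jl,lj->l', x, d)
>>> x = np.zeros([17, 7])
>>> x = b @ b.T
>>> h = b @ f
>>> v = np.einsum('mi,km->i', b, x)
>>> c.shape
(3, 3)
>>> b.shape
(17, 5)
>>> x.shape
(17, 17)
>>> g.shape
(17, 5, 17)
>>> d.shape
(3, 5)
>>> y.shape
(3,)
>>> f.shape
(5, 3)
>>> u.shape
(5, 3)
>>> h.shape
(17, 3)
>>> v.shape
(5,)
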